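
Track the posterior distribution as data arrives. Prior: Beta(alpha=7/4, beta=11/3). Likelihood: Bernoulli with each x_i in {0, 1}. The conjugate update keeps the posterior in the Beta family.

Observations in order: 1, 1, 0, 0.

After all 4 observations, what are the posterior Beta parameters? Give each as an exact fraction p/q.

obs 1: x=1 → posterior Beta(11/4, 11/3)
obs 2: x=1 → posterior Beta(15/4, 11/3)
obs 3: x=0 → posterior Beta(15/4, 14/3)
obs 4: x=0 → posterior Beta(15/4, 17/3)

alpha=15/4, beta=17/3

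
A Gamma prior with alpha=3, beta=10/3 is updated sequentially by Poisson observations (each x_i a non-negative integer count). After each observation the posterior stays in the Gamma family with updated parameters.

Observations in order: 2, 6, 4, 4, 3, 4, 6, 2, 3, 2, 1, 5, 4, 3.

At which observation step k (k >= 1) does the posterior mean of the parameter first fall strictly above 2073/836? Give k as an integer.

k = 4

obs 1: x=2 → posterior Gamma(5, 13/3)
obs 2: x=6 → posterior Gamma(11, 16/3)
obs 3: x=4 → posterior Gamma(15, 19/3)
obs 4: x=4 → posterior Gamma(19, 22/3)
obs 5: x=3 → posterior Gamma(22, 25/3)
obs 6: x=4 → posterior Gamma(26, 28/3)
obs 7: x=6 → posterior Gamma(32, 31/3)
obs 8: x=2 → posterior Gamma(34, 34/3)
obs 9: x=3 → posterior Gamma(37, 37/3)
obs 10: x=2 → posterior Gamma(39, 40/3)
obs 11: x=1 → posterior Gamma(40, 43/3)
obs 12: x=5 → posterior Gamma(45, 46/3)
obs 13: x=4 → posterior Gamma(49, 49/3)
obs 14: x=3 → posterior Gamma(52, 52/3)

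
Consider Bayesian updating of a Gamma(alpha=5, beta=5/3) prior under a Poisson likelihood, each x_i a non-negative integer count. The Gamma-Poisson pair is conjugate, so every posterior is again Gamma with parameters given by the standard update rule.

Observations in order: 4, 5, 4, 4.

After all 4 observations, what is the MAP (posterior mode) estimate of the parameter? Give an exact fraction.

obs 1: x=4 → posterior Gamma(9, 8/3)
obs 2: x=5 → posterior Gamma(14, 11/3)
obs 3: x=4 → posterior Gamma(18, 14/3)
obs 4: x=4 → posterior Gamma(22, 17/3)

63/17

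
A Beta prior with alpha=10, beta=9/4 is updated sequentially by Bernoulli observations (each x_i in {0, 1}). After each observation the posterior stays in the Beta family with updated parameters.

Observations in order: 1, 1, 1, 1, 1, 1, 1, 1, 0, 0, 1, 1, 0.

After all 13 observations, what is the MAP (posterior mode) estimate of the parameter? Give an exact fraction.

obs 1: x=1 → posterior Beta(11, 9/4)
obs 2: x=1 → posterior Beta(12, 9/4)
obs 3: x=1 → posterior Beta(13, 9/4)
obs 4: x=1 → posterior Beta(14, 9/4)
obs 5: x=1 → posterior Beta(15, 9/4)
obs 6: x=1 → posterior Beta(16, 9/4)
obs 7: x=1 → posterior Beta(17, 9/4)
obs 8: x=1 → posterior Beta(18, 9/4)
obs 9: x=0 → posterior Beta(18, 13/4)
obs 10: x=0 → posterior Beta(18, 17/4)
obs 11: x=1 → posterior Beta(19, 17/4)
obs 12: x=1 → posterior Beta(20, 17/4)
obs 13: x=0 → posterior Beta(20, 21/4)

76/93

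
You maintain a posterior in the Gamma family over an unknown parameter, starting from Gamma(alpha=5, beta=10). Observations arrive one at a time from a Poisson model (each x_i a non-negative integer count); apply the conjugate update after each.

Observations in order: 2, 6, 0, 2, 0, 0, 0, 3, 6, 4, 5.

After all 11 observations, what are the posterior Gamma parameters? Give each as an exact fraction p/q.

alpha=33, beta=21

obs 1: x=2 → posterior Gamma(7, 11)
obs 2: x=6 → posterior Gamma(13, 12)
obs 3: x=0 → posterior Gamma(13, 13)
obs 4: x=2 → posterior Gamma(15, 14)
obs 5: x=0 → posterior Gamma(15, 15)
obs 6: x=0 → posterior Gamma(15, 16)
obs 7: x=0 → posterior Gamma(15, 17)
obs 8: x=3 → posterior Gamma(18, 18)
obs 9: x=6 → posterior Gamma(24, 19)
obs 10: x=4 → posterior Gamma(28, 20)
obs 11: x=5 → posterior Gamma(33, 21)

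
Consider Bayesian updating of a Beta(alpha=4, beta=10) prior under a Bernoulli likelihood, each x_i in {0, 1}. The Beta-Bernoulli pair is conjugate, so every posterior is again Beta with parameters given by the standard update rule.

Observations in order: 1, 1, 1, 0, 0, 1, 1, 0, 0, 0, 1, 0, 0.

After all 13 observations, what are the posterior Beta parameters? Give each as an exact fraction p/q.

alpha=10, beta=17

obs 1: x=1 → posterior Beta(5, 10)
obs 2: x=1 → posterior Beta(6, 10)
obs 3: x=1 → posterior Beta(7, 10)
obs 4: x=0 → posterior Beta(7, 11)
obs 5: x=0 → posterior Beta(7, 12)
obs 6: x=1 → posterior Beta(8, 12)
obs 7: x=1 → posterior Beta(9, 12)
obs 8: x=0 → posterior Beta(9, 13)
obs 9: x=0 → posterior Beta(9, 14)
obs 10: x=0 → posterior Beta(9, 15)
obs 11: x=1 → posterior Beta(10, 15)
obs 12: x=0 → posterior Beta(10, 16)
obs 13: x=0 → posterior Beta(10, 17)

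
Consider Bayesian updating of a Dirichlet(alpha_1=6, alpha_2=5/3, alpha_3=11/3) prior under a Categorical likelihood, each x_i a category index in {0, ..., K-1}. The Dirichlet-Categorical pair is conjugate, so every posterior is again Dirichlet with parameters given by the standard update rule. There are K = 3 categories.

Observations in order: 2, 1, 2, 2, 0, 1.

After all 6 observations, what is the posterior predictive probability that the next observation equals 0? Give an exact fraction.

21/52

obs 1: x=2 → posterior Dirichlet(6, 5/3, 14/3)
obs 2: x=1 → posterior Dirichlet(6, 8/3, 14/3)
obs 3: x=2 → posterior Dirichlet(6, 8/3, 17/3)
obs 4: x=2 → posterior Dirichlet(6, 8/3, 20/3)
obs 5: x=0 → posterior Dirichlet(7, 8/3, 20/3)
obs 6: x=1 → posterior Dirichlet(7, 11/3, 20/3)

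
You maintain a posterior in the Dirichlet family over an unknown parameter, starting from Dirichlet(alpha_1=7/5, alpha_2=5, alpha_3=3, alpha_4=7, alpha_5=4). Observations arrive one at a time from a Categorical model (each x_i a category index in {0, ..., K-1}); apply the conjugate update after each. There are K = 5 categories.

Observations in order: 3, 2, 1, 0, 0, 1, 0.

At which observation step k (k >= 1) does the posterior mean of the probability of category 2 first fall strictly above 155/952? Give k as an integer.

obs 1: x=3 → posterior Dirichlet(7/5, 5, 3, 8, 4)
obs 2: x=2 → posterior Dirichlet(7/5, 5, 4, 8, 4)
obs 3: x=1 → posterior Dirichlet(7/5, 6, 4, 8, 4)
obs 4: x=0 → posterior Dirichlet(12/5, 6, 4, 8, 4)
obs 5: x=0 → posterior Dirichlet(17/5, 6, 4, 8, 4)
obs 6: x=1 → posterior Dirichlet(17/5, 7, 4, 8, 4)
obs 7: x=0 → posterior Dirichlet(22/5, 7, 4, 8, 4)

k = 2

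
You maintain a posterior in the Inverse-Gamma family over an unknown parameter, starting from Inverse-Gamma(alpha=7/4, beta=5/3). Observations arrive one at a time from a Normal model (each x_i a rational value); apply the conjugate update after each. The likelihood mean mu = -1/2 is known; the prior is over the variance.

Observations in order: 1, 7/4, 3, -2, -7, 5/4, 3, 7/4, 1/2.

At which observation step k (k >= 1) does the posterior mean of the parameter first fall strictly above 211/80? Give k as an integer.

k = 2

obs 1: x=1 → posterior Inverse-Gamma(9/4, 67/24)
obs 2: x=7/4 → posterior Inverse-Gamma(11/4, 511/96)
obs 3: x=3 → posterior Inverse-Gamma(13/4, 1099/96)
obs 4: x=-2 → posterior Inverse-Gamma(15/4, 1207/96)
obs 5: x=-7 → posterior Inverse-Gamma(17/4, 3235/96)
obs 6: x=5/4 → posterior Inverse-Gamma(19/4, 1691/48)
obs 7: x=3 → posterior Inverse-Gamma(21/4, 1985/48)
obs 8: x=7/4 → posterior Inverse-Gamma(23/4, 4213/96)
obs 9: x=1/2 → posterior Inverse-Gamma(25/4, 4261/96)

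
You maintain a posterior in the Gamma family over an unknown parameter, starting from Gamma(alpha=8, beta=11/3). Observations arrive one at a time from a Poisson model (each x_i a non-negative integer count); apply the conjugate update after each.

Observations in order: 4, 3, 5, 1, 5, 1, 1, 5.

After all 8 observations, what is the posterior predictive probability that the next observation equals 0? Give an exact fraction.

900006121921754037511662394623272120952606201171875/13578715476188477092147129073495796451336953924681728

obs 1: x=4 → posterior Gamma(12, 14/3)
obs 2: x=3 → posterior Gamma(15, 17/3)
obs 3: x=5 → posterior Gamma(20, 20/3)
obs 4: x=1 → posterior Gamma(21, 23/3)
obs 5: x=5 → posterior Gamma(26, 26/3)
obs 6: x=1 → posterior Gamma(27, 29/3)
obs 7: x=1 → posterior Gamma(28, 32/3)
obs 8: x=5 → posterior Gamma(33, 35/3)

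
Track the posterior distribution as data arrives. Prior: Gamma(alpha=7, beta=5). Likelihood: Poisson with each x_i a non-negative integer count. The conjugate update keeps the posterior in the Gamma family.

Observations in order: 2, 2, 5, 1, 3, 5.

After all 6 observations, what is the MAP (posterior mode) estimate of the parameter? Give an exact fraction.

24/11

obs 1: x=2 → posterior Gamma(9, 6)
obs 2: x=2 → posterior Gamma(11, 7)
obs 3: x=5 → posterior Gamma(16, 8)
obs 4: x=1 → posterior Gamma(17, 9)
obs 5: x=3 → posterior Gamma(20, 10)
obs 6: x=5 → posterior Gamma(25, 11)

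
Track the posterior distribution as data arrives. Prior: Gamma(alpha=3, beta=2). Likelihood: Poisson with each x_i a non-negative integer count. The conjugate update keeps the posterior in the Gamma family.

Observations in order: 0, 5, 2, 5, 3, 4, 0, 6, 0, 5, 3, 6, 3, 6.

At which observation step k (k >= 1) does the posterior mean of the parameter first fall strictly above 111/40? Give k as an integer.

k = 8

obs 1: x=0 → posterior Gamma(3, 3)
obs 2: x=5 → posterior Gamma(8, 4)
obs 3: x=2 → posterior Gamma(10, 5)
obs 4: x=5 → posterior Gamma(15, 6)
obs 5: x=3 → posterior Gamma(18, 7)
obs 6: x=4 → posterior Gamma(22, 8)
obs 7: x=0 → posterior Gamma(22, 9)
obs 8: x=6 → posterior Gamma(28, 10)
obs 9: x=0 → posterior Gamma(28, 11)
obs 10: x=5 → posterior Gamma(33, 12)
obs 11: x=3 → posterior Gamma(36, 13)
obs 12: x=6 → posterior Gamma(42, 14)
obs 13: x=3 → posterior Gamma(45, 15)
obs 14: x=6 → posterior Gamma(51, 16)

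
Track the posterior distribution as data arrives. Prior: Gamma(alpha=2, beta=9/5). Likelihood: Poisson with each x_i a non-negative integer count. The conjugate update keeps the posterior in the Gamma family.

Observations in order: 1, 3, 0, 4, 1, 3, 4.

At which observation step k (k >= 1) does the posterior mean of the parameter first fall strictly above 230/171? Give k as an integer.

k = 2

obs 1: x=1 → posterior Gamma(3, 14/5)
obs 2: x=3 → posterior Gamma(6, 19/5)
obs 3: x=0 → posterior Gamma(6, 24/5)
obs 4: x=4 → posterior Gamma(10, 29/5)
obs 5: x=1 → posterior Gamma(11, 34/5)
obs 6: x=3 → posterior Gamma(14, 39/5)
obs 7: x=4 → posterior Gamma(18, 44/5)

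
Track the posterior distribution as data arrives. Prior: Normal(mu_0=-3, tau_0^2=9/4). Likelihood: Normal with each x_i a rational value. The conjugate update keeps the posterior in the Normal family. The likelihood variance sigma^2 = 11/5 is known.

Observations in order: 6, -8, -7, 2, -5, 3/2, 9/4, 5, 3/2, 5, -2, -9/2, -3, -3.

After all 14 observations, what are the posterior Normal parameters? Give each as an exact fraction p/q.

obs 1: x=6 → posterior Normal(138/89, 99/89)
obs 2: x=-8 → posterior Normal(-111/67, 99/134)
obs 3: x=-7 → posterior Normal(-3, 99/179)
obs 4: x=2 → posterior Normal(-447/224, 99/224)
obs 5: x=-5 → posterior Normal(-672/269, 99/269)
obs 6: x=3/2 → posterior Normal(-1209/628, 99/314)
obs 7: x=9/4 → posterior Normal(-2013/1436, 99/359)
obs 8: x=5 → posterior Normal(-1113/1616, 99/404)
obs 9: x=3/2 → posterior Normal(-843/1796, 99/449)
obs 10: x=5 → posterior Normal(3/104, 99/494)
obs 11: x=-2 → posterior Normal(-303/2156, 9/49)
obs 12: x=-9/2 → posterior Normal(-1113/2336, 99/584)
obs 13: x=-3 → posterior Normal(-1653/2516, 99/629)
obs 14: x=-3 → posterior Normal(-2193/2696, 99/674)

mu_0=-2193/2696, tau_0^2=99/674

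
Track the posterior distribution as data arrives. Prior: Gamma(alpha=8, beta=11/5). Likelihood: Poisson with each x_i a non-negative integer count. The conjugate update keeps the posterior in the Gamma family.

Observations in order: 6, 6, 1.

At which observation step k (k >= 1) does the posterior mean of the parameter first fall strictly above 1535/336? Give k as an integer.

k = 2

obs 1: x=6 → posterior Gamma(14, 16/5)
obs 2: x=6 → posterior Gamma(20, 21/5)
obs 3: x=1 → posterior Gamma(21, 26/5)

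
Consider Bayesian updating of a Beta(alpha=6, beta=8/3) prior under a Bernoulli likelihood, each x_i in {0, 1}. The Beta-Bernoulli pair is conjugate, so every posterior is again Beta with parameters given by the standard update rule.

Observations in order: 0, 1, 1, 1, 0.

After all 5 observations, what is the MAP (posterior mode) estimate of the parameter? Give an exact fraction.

obs 1: x=0 → posterior Beta(6, 11/3)
obs 2: x=1 → posterior Beta(7, 11/3)
obs 3: x=1 → posterior Beta(8, 11/3)
obs 4: x=1 → posterior Beta(9, 11/3)
obs 5: x=0 → posterior Beta(9, 14/3)

24/35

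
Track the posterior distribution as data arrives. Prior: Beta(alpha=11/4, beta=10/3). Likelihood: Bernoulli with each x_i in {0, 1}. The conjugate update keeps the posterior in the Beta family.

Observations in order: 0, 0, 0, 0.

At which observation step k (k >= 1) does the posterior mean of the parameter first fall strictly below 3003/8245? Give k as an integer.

obs 1: x=0 → posterior Beta(11/4, 13/3)
obs 2: x=0 → posterior Beta(11/4, 16/3)
obs 3: x=0 → posterior Beta(11/4, 19/3)
obs 4: x=0 → posterior Beta(11/4, 22/3)

k = 2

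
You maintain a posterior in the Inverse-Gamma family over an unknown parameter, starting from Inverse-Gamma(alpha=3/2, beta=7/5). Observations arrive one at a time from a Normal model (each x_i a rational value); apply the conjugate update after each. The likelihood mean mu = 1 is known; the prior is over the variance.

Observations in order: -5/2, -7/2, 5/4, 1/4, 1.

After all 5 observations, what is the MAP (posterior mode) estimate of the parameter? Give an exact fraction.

obs 1: x=-5/2 → posterior Inverse-Gamma(2, 301/40)
obs 2: x=-7/2 → posterior Inverse-Gamma(5/2, 353/20)
obs 3: x=5/4 → posterior Inverse-Gamma(3, 2829/160)
obs 4: x=1/4 → posterior Inverse-Gamma(7/2, 1437/80)
obs 5: x=1 → posterior Inverse-Gamma(4, 1437/80)

1437/400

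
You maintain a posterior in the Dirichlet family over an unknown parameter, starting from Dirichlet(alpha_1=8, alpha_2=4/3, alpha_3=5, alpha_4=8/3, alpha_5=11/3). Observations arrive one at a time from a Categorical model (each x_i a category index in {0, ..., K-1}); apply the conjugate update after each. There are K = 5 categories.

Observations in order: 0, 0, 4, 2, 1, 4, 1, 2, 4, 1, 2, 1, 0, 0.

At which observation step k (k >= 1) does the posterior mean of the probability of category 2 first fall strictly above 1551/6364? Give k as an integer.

k = 8

obs 1: x=0 → posterior Dirichlet(9, 4/3, 5, 8/3, 11/3)
obs 2: x=0 → posterior Dirichlet(10, 4/3, 5, 8/3, 11/3)
obs 3: x=4 → posterior Dirichlet(10, 4/3, 5, 8/3, 14/3)
obs 4: x=2 → posterior Dirichlet(10, 4/3, 6, 8/3, 14/3)
obs 5: x=1 → posterior Dirichlet(10, 7/3, 6, 8/3, 14/3)
obs 6: x=4 → posterior Dirichlet(10, 7/3, 6, 8/3, 17/3)
obs 7: x=1 → posterior Dirichlet(10, 10/3, 6, 8/3, 17/3)
obs 8: x=2 → posterior Dirichlet(10, 10/3, 7, 8/3, 17/3)
obs 9: x=4 → posterior Dirichlet(10, 10/3, 7, 8/3, 20/3)
obs 10: x=1 → posterior Dirichlet(10, 13/3, 7, 8/3, 20/3)
obs 11: x=2 → posterior Dirichlet(10, 13/3, 8, 8/3, 20/3)
obs 12: x=1 → posterior Dirichlet(10, 16/3, 8, 8/3, 20/3)
obs 13: x=0 → posterior Dirichlet(11, 16/3, 8, 8/3, 20/3)
obs 14: x=0 → posterior Dirichlet(12, 16/3, 8, 8/3, 20/3)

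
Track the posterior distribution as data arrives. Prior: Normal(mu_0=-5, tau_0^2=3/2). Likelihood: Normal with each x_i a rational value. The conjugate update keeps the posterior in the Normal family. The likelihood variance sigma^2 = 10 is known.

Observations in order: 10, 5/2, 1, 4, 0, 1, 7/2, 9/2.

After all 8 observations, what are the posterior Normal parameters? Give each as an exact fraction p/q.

obs 1: x=10 → posterior Normal(-70/23, 30/23)
obs 2: x=5/2 → posterior Normal(-125/52, 15/13)
obs 3: x=1 → posterior Normal(-119/58, 30/29)
obs 4: x=4 → posterior Normal(-95/64, 15/16)
obs 5: x=0 → posterior Normal(-19/14, 6/7)
obs 6: x=1 → posterior Normal(-89/76, 15/19)
obs 7: x=7/2 → posterior Normal(-34/41, 30/41)
obs 8: x=9/2 → posterior Normal(-41/88, 15/22)

mu_0=-41/88, tau_0^2=15/22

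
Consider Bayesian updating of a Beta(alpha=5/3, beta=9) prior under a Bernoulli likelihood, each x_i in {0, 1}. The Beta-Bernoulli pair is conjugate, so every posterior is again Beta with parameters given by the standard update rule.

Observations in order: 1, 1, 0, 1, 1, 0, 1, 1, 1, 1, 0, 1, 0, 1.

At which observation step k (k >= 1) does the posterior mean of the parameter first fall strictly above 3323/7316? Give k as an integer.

obs 1: x=1 → posterior Beta(8/3, 9)
obs 2: x=1 → posterior Beta(11/3, 9)
obs 3: x=0 → posterior Beta(11/3, 10)
obs 4: x=1 → posterior Beta(14/3, 10)
obs 5: x=1 → posterior Beta(17/3, 10)
obs 6: x=0 → posterior Beta(17/3, 11)
obs 7: x=1 → posterior Beta(20/3, 11)
obs 8: x=1 → posterior Beta(23/3, 11)
obs 9: x=1 → posterior Beta(26/3, 11)
obs 10: x=1 → posterior Beta(29/3, 11)
obs 11: x=0 → posterior Beta(29/3, 12)
obs 12: x=1 → posterior Beta(32/3, 12)
obs 13: x=0 → posterior Beta(32/3, 13)
obs 14: x=1 → posterior Beta(35/3, 13)

k = 10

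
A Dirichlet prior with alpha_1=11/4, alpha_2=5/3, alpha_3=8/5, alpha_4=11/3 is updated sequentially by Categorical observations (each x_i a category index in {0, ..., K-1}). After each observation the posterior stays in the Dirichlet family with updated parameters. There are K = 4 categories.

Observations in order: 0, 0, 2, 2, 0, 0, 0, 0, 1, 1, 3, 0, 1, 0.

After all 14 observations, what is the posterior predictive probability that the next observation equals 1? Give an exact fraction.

40/203

obs 1: x=0 → posterior Dirichlet(15/4, 5/3, 8/5, 11/3)
obs 2: x=0 → posterior Dirichlet(19/4, 5/3, 8/5, 11/3)
obs 3: x=2 → posterior Dirichlet(19/4, 5/3, 13/5, 11/3)
obs 4: x=2 → posterior Dirichlet(19/4, 5/3, 18/5, 11/3)
obs 5: x=0 → posterior Dirichlet(23/4, 5/3, 18/5, 11/3)
obs 6: x=0 → posterior Dirichlet(27/4, 5/3, 18/5, 11/3)
obs 7: x=0 → posterior Dirichlet(31/4, 5/3, 18/5, 11/3)
obs 8: x=0 → posterior Dirichlet(35/4, 5/3, 18/5, 11/3)
obs 9: x=1 → posterior Dirichlet(35/4, 8/3, 18/5, 11/3)
obs 10: x=1 → posterior Dirichlet(35/4, 11/3, 18/5, 11/3)
obs 11: x=3 → posterior Dirichlet(35/4, 11/3, 18/5, 14/3)
obs 12: x=0 → posterior Dirichlet(39/4, 11/3, 18/5, 14/3)
obs 13: x=1 → posterior Dirichlet(39/4, 14/3, 18/5, 14/3)
obs 14: x=0 → posterior Dirichlet(43/4, 14/3, 18/5, 14/3)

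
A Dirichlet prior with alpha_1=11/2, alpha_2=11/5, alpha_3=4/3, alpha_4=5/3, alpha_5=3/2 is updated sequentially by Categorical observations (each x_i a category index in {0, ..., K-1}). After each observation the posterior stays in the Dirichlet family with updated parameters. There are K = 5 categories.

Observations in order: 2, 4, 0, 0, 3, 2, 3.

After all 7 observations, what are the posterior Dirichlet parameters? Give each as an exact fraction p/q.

alpha_1=15/2, alpha_2=11/5, alpha_3=10/3, alpha_4=11/3, alpha_5=5/2

obs 1: x=2 → posterior Dirichlet(11/2, 11/5, 7/3, 5/3, 3/2)
obs 2: x=4 → posterior Dirichlet(11/2, 11/5, 7/3, 5/3, 5/2)
obs 3: x=0 → posterior Dirichlet(13/2, 11/5, 7/3, 5/3, 5/2)
obs 4: x=0 → posterior Dirichlet(15/2, 11/5, 7/3, 5/3, 5/2)
obs 5: x=3 → posterior Dirichlet(15/2, 11/5, 7/3, 8/3, 5/2)
obs 6: x=2 → posterior Dirichlet(15/2, 11/5, 10/3, 8/3, 5/2)
obs 7: x=3 → posterior Dirichlet(15/2, 11/5, 10/3, 11/3, 5/2)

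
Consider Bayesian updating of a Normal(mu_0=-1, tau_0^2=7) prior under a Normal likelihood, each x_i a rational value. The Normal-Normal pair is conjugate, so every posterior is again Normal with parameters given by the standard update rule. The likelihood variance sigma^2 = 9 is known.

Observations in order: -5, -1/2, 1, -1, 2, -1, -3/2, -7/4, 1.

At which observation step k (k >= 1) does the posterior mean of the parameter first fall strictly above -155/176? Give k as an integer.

obs 1: x=-5 → posterior Normal(-11/4, 63/16)
obs 2: x=-1/2 → posterior Normal(-95/46, 63/23)
obs 3: x=1 → posterior Normal(-27/20, 21/10)
obs 4: x=-1 → posterior Normal(-95/74, 63/37)
obs 5: x=2 → posterior Normal(-67/88, 63/44)
obs 6: x=-1 → posterior Normal(-27/34, 21/17)
obs 7: x=-3/2 → posterior Normal(-51/58, 63/58)
obs 8: x=-7/4 → posterior Normal(-253/260, 63/65)
obs 9: x=1 → posterior Normal(-25/32, 7/8)

k = 5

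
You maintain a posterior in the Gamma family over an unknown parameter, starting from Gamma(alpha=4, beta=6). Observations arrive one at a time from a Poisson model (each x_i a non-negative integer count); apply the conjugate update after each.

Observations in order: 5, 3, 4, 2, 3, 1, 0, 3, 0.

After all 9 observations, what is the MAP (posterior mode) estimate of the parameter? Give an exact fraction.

obs 1: x=5 → posterior Gamma(9, 7)
obs 2: x=3 → posterior Gamma(12, 8)
obs 3: x=4 → posterior Gamma(16, 9)
obs 4: x=2 → posterior Gamma(18, 10)
obs 5: x=3 → posterior Gamma(21, 11)
obs 6: x=1 → posterior Gamma(22, 12)
obs 7: x=0 → posterior Gamma(22, 13)
obs 8: x=3 → posterior Gamma(25, 14)
obs 9: x=0 → posterior Gamma(25, 15)

8/5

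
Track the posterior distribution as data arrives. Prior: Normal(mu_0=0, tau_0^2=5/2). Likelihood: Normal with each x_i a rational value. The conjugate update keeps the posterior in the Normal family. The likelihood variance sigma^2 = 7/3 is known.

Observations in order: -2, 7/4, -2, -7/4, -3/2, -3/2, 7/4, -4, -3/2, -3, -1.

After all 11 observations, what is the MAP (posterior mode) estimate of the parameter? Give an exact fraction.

obs 1: x=-2 → posterior Normal(-30/29, 35/29)
obs 2: x=7/4 → posterior Normal(-15/176, 35/44)
obs 3: x=-2 → posterior Normal(-135/236, 35/59)
obs 4: x=-7/4 → posterior Normal(-30/37, 35/74)
obs 5: x=-3/2 → posterior Normal(-165/178, 35/89)
obs 6: x=-3/2 → posterior Normal(-105/104, 35/104)
obs 7: x=7/4 → posterior Normal(-45/68, 5/17)
obs 8: x=-4 → posterior Normal(-555/536, 35/134)
obs 9: x=-3/2 → posterior Normal(-645/596, 35/149)
obs 10: x=-3 → posterior Normal(-825/656, 35/164)
obs 11: x=-1 → posterior Normal(-885/716, 35/179)

-885/716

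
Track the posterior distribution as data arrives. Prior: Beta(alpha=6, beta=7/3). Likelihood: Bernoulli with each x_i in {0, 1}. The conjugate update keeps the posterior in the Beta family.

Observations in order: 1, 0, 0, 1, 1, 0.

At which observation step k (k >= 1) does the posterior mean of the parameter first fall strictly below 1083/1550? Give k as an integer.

k = 2

obs 1: x=1 → posterior Beta(7, 7/3)
obs 2: x=0 → posterior Beta(7, 10/3)
obs 3: x=0 → posterior Beta(7, 13/3)
obs 4: x=1 → posterior Beta(8, 13/3)
obs 5: x=1 → posterior Beta(9, 13/3)
obs 6: x=0 → posterior Beta(9, 16/3)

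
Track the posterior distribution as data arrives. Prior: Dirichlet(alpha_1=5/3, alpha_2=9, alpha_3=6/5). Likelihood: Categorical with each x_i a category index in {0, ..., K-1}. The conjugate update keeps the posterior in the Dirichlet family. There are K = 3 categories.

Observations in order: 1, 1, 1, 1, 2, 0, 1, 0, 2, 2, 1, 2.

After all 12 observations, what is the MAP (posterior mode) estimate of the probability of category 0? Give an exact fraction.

40/313

obs 1: x=1 → posterior Dirichlet(5/3, 10, 6/5)
obs 2: x=1 → posterior Dirichlet(5/3, 11, 6/5)
obs 3: x=1 → posterior Dirichlet(5/3, 12, 6/5)
obs 4: x=1 → posterior Dirichlet(5/3, 13, 6/5)
obs 5: x=2 → posterior Dirichlet(5/3, 13, 11/5)
obs 6: x=0 → posterior Dirichlet(8/3, 13, 11/5)
obs 7: x=1 → posterior Dirichlet(8/3, 14, 11/5)
obs 8: x=0 → posterior Dirichlet(11/3, 14, 11/5)
obs 9: x=2 → posterior Dirichlet(11/3, 14, 16/5)
obs 10: x=2 → posterior Dirichlet(11/3, 14, 21/5)
obs 11: x=1 → posterior Dirichlet(11/3, 15, 21/5)
obs 12: x=2 → posterior Dirichlet(11/3, 15, 26/5)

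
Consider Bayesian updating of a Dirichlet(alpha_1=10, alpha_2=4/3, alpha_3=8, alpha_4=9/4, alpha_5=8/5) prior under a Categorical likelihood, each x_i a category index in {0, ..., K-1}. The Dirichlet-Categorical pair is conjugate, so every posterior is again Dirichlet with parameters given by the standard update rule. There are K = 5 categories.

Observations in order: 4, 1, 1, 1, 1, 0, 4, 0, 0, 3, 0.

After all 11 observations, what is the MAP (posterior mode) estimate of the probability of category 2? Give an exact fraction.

420/1751

obs 1: x=4 → posterior Dirichlet(10, 4/3, 8, 9/4, 13/5)
obs 2: x=1 → posterior Dirichlet(10, 7/3, 8, 9/4, 13/5)
obs 3: x=1 → posterior Dirichlet(10, 10/3, 8, 9/4, 13/5)
obs 4: x=1 → posterior Dirichlet(10, 13/3, 8, 9/4, 13/5)
obs 5: x=1 → posterior Dirichlet(10, 16/3, 8, 9/4, 13/5)
obs 6: x=0 → posterior Dirichlet(11, 16/3, 8, 9/4, 13/5)
obs 7: x=4 → posterior Dirichlet(11, 16/3, 8, 9/4, 18/5)
obs 8: x=0 → posterior Dirichlet(12, 16/3, 8, 9/4, 18/5)
obs 9: x=0 → posterior Dirichlet(13, 16/3, 8, 9/4, 18/5)
obs 10: x=3 → posterior Dirichlet(13, 16/3, 8, 13/4, 18/5)
obs 11: x=0 → posterior Dirichlet(14, 16/3, 8, 13/4, 18/5)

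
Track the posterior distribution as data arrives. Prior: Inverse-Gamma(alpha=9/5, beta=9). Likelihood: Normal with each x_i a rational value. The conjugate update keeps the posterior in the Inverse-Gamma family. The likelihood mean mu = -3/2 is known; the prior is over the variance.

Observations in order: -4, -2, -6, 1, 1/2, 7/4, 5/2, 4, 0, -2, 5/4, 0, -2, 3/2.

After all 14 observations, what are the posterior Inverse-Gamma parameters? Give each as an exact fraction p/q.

alpha=44/5, beta=1067/16

obs 1: x=-4 → posterior Inverse-Gamma(23/10, 97/8)
obs 2: x=-2 → posterior Inverse-Gamma(14/5, 49/4)
obs 3: x=-6 → posterior Inverse-Gamma(33/10, 179/8)
obs 4: x=1 → posterior Inverse-Gamma(19/5, 51/2)
obs 5: x=1/2 → posterior Inverse-Gamma(43/10, 55/2)
obs 6: x=7/4 → posterior Inverse-Gamma(24/5, 1049/32)
obs 7: x=5/2 → posterior Inverse-Gamma(53/10, 1305/32)
obs 8: x=4 → posterior Inverse-Gamma(29/5, 1789/32)
obs 9: x=0 → posterior Inverse-Gamma(63/10, 1825/32)
obs 10: x=-2 → posterior Inverse-Gamma(34/5, 1829/32)
obs 11: x=5/4 → posterior Inverse-Gamma(73/10, 975/16)
obs 12: x=0 → posterior Inverse-Gamma(39/5, 993/16)
obs 13: x=-2 → posterior Inverse-Gamma(83/10, 995/16)
obs 14: x=3/2 → posterior Inverse-Gamma(44/5, 1067/16)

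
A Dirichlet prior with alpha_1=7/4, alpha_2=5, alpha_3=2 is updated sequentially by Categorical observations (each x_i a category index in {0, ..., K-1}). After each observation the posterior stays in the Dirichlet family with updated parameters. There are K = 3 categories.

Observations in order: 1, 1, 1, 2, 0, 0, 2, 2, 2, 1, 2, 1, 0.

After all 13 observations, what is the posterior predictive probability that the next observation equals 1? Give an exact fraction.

obs 1: x=1 → posterior Dirichlet(7/4, 6, 2)
obs 2: x=1 → posterior Dirichlet(7/4, 7, 2)
obs 3: x=1 → posterior Dirichlet(7/4, 8, 2)
obs 4: x=2 → posterior Dirichlet(7/4, 8, 3)
obs 5: x=0 → posterior Dirichlet(11/4, 8, 3)
obs 6: x=0 → posterior Dirichlet(15/4, 8, 3)
obs 7: x=2 → posterior Dirichlet(15/4, 8, 4)
obs 8: x=2 → posterior Dirichlet(15/4, 8, 5)
obs 9: x=2 → posterior Dirichlet(15/4, 8, 6)
obs 10: x=1 → posterior Dirichlet(15/4, 9, 6)
obs 11: x=2 → posterior Dirichlet(15/4, 9, 7)
obs 12: x=1 → posterior Dirichlet(15/4, 10, 7)
obs 13: x=0 → posterior Dirichlet(19/4, 10, 7)

40/87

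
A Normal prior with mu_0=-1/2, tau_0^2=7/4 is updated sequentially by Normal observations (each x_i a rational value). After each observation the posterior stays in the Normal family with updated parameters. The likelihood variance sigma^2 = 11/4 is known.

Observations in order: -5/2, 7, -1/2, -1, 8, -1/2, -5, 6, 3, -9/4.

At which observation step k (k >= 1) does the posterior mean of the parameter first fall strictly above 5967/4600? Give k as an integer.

obs 1: x=-5/2 → posterior Normal(-23/18, 77/72)
obs 2: x=7 → posterior Normal(26/25, 77/100)
obs 3: x=-1/2 → posterior Normal(45/64, 77/128)
obs 4: x=-1 → posterior Normal(31/78, 77/156)
obs 5: x=8 → posterior Normal(143/92, 77/184)
obs 6: x=-1/2 → posterior Normal(68/53, 77/212)
obs 7: x=-5 → posterior Normal(11/20, 77/240)
obs 8: x=6 → posterior Normal(75/67, 77/268)
obs 9: x=3 → posterior Normal(48/37, 77/296)
obs 10: x=-9/4 → posterior Normal(107/108, 77/324)

k = 5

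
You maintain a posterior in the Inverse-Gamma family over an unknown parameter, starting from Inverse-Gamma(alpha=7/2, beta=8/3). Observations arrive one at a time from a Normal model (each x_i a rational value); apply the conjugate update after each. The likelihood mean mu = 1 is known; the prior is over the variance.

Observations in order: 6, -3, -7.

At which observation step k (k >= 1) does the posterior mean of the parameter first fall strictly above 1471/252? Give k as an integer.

obs 1: x=6 → posterior Inverse-Gamma(4, 91/6)
obs 2: x=-3 → posterior Inverse-Gamma(9/2, 139/6)
obs 3: x=-7 → posterior Inverse-Gamma(5, 331/6)

k = 2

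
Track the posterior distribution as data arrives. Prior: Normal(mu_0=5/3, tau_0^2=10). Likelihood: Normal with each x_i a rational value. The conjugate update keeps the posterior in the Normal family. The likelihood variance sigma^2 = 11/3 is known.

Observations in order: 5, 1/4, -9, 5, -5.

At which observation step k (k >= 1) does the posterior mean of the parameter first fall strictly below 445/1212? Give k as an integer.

k = 3

obs 1: x=5 → posterior Normal(505/123, 110/41)
obs 2: x=1/4 → posterior Normal(1055/426, 110/71)
obs 3: x=-9 → posterior Normal(-565/606, 110/101)
obs 4: x=5 → posterior Normal(335/786, 110/131)
obs 5: x=-5 → posterior Normal(-565/966, 110/161)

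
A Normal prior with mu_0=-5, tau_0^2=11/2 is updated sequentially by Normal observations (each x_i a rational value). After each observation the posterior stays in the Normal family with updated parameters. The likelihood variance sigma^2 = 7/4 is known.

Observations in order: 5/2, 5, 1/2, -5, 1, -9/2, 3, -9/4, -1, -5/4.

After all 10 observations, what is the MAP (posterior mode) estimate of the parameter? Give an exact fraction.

-79/227

obs 1: x=5/2 → posterior Normal(20/29, 77/58)
obs 2: x=5 → posterior Normal(130/51, 77/102)
obs 3: x=1/2 → posterior Normal(141/73, 77/146)
obs 4: x=-5 → posterior Normal(31/95, 77/190)
obs 5: x=1 → posterior Normal(53/117, 77/234)
obs 6: x=-9/2 → posterior Normal(-46/139, 77/278)
obs 7: x=3 → posterior Normal(20/161, 11/46)
obs 8: x=-9/4 → posterior Normal(-59/366, 77/366)
obs 9: x=-1 → posterior Normal(-103/410, 77/410)
obs 10: x=-5/4 → posterior Normal(-79/227, 77/454)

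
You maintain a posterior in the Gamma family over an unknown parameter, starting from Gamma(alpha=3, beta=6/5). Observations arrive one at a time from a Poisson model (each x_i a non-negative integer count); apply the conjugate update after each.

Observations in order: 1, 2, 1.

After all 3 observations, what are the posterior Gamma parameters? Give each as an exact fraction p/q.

obs 1: x=1 → posterior Gamma(4, 11/5)
obs 2: x=2 → posterior Gamma(6, 16/5)
obs 3: x=1 → posterior Gamma(7, 21/5)

alpha=7, beta=21/5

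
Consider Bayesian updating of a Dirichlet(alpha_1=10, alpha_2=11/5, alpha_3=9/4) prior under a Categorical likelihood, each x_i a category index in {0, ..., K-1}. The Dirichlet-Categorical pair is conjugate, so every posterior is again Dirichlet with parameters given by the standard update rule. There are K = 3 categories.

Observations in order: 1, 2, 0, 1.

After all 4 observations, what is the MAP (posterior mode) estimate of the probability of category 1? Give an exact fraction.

64/309

obs 1: x=1 → posterior Dirichlet(10, 16/5, 9/4)
obs 2: x=2 → posterior Dirichlet(10, 16/5, 13/4)
obs 3: x=0 → posterior Dirichlet(11, 16/5, 13/4)
obs 4: x=1 → posterior Dirichlet(11, 21/5, 13/4)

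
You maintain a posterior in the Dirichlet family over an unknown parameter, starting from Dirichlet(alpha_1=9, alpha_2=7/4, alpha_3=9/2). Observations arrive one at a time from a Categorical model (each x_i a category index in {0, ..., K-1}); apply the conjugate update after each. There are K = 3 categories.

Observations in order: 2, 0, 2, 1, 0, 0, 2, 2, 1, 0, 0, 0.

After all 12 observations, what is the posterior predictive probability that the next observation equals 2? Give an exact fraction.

34/109

obs 1: x=2 → posterior Dirichlet(9, 7/4, 11/2)
obs 2: x=0 → posterior Dirichlet(10, 7/4, 11/2)
obs 3: x=2 → posterior Dirichlet(10, 7/4, 13/2)
obs 4: x=1 → posterior Dirichlet(10, 11/4, 13/2)
obs 5: x=0 → posterior Dirichlet(11, 11/4, 13/2)
obs 6: x=0 → posterior Dirichlet(12, 11/4, 13/2)
obs 7: x=2 → posterior Dirichlet(12, 11/4, 15/2)
obs 8: x=2 → posterior Dirichlet(12, 11/4, 17/2)
obs 9: x=1 → posterior Dirichlet(12, 15/4, 17/2)
obs 10: x=0 → posterior Dirichlet(13, 15/4, 17/2)
obs 11: x=0 → posterior Dirichlet(14, 15/4, 17/2)
obs 12: x=0 → posterior Dirichlet(15, 15/4, 17/2)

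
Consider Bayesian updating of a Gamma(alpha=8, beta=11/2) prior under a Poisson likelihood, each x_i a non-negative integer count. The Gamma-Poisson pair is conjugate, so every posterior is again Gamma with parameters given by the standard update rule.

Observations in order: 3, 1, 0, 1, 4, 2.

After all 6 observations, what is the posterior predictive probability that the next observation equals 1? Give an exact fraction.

obs 1: x=3 → posterior Gamma(11, 13/2)
obs 2: x=1 → posterior Gamma(12, 15/2)
obs 3: x=0 → posterior Gamma(12, 17/2)
obs 4: x=1 → posterior Gamma(13, 19/2)
obs 5: x=4 → posterior Gamma(17, 21/2)
obs 6: x=2 → posterior Gamma(19, 23/2)

2835387895248447001352522506/9094947017729282379150390625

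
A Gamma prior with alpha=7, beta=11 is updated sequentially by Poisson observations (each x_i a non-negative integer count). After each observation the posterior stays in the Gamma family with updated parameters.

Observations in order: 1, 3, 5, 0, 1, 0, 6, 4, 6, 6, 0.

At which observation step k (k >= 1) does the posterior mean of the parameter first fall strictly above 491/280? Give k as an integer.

k = 10

obs 1: x=1 → posterior Gamma(8, 12)
obs 2: x=3 → posterior Gamma(11, 13)
obs 3: x=5 → posterior Gamma(16, 14)
obs 4: x=0 → posterior Gamma(16, 15)
obs 5: x=1 → posterior Gamma(17, 16)
obs 6: x=0 → posterior Gamma(17, 17)
obs 7: x=6 → posterior Gamma(23, 18)
obs 8: x=4 → posterior Gamma(27, 19)
obs 9: x=6 → posterior Gamma(33, 20)
obs 10: x=6 → posterior Gamma(39, 21)
obs 11: x=0 → posterior Gamma(39, 22)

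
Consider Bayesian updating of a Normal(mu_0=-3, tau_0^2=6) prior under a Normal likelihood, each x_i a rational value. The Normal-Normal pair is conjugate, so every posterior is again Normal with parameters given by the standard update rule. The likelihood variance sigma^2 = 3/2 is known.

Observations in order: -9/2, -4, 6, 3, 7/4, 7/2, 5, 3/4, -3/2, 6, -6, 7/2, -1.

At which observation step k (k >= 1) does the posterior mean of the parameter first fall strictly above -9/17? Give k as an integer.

obs 1: x=-9/2 → posterior Normal(-21/5, 6/5)
obs 2: x=-4 → posterior Normal(-37/9, 2/3)
obs 3: x=6 → posterior Normal(-1, 6/13)
obs 4: x=3 → posterior Normal(-1/17, 6/17)
obs 5: x=7/4 → posterior Normal(2/7, 2/7)
obs 6: x=7/2 → posterior Normal(4/5, 6/25)
obs 7: x=5 → posterior Normal(40/29, 6/29)
obs 8: x=3/4 → posterior Normal(43/33, 2/11)
obs 9: x=-3/2 → posterior Normal(1, 6/37)
obs 10: x=6 → posterior Normal(61/41, 6/41)
obs 11: x=-6 → posterior Normal(37/45, 2/15)
obs 12: x=7/2 → posterior Normal(51/49, 6/49)
obs 13: x=-1 → posterior Normal(47/53, 6/53)

k = 4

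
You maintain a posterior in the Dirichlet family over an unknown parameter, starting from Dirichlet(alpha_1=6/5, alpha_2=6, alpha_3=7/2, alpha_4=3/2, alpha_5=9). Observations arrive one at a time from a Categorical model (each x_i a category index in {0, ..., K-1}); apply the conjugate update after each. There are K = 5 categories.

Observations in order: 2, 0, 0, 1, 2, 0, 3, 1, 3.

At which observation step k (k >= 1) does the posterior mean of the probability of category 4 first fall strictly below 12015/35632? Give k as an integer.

k = 6

obs 1: x=2 → posterior Dirichlet(6/5, 6, 9/2, 3/2, 9)
obs 2: x=0 → posterior Dirichlet(11/5, 6, 9/2, 3/2, 9)
obs 3: x=0 → posterior Dirichlet(16/5, 6, 9/2, 3/2, 9)
obs 4: x=1 → posterior Dirichlet(16/5, 7, 9/2, 3/2, 9)
obs 5: x=2 → posterior Dirichlet(16/5, 7, 11/2, 3/2, 9)
obs 6: x=0 → posterior Dirichlet(21/5, 7, 11/2, 3/2, 9)
obs 7: x=3 → posterior Dirichlet(21/5, 7, 11/2, 5/2, 9)
obs 8: x=1 → posterior Dirichlet(21/5, 8, 11/2, 5/2, 9)
obs 9: x=3 → posterior Dirichlet(21/5, 8, 11/2, 7/2, 9)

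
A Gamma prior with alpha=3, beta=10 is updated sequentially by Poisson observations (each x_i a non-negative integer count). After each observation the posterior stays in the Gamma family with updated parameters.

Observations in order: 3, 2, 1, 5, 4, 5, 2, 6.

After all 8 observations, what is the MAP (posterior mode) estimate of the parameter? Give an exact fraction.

5/3

obs 1: x=3 → posterior Gamma(6, 11)
obs 2: x=2 → posterior Gamma(8, 12)
obs 3: x=1 → posterior Gamma(9, 13)
obs 4: x=5 → posterior Gamma(14, 14)
obs 5: x=4 → posterior Gamma(18, 15)
obs 6: x=5 → posterior Gamma(23, 16)
obs 7: x=2 → posterior Gamma(25, 17)
obs 8: x=6 → posterior Gamma(31, 18)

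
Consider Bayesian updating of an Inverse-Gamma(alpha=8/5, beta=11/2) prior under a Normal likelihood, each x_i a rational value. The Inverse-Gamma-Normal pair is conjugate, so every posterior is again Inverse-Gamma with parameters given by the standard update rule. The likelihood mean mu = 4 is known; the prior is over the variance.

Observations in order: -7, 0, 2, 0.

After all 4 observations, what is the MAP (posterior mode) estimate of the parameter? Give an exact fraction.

420/23

obs 1: x=-7 → posterior Inverse-Gamma(21/10, 66)
obs 2: x=0 → posterior Inverse-Gamma(13/5, 74)
obs 3: x=2 → posterior Inverse-Gamma(31/10, 76)
obs 4: x=0 → posterior Inverse-Gamma(18/5, 84)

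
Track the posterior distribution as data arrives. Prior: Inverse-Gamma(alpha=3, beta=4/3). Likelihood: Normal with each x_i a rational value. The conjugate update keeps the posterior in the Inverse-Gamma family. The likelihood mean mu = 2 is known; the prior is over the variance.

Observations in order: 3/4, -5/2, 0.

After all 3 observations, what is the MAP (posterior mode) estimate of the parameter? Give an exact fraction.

obs 1: x=3/4 → posterior Inverse-Gamma(7/2, 203/96)
obs 2: x=-5/2 → posterior Inverse-Gamma(4, 1175/96)
obs 3: x=0 → posterior Inverse-Gamma(9/2, 1367/96)

1367/528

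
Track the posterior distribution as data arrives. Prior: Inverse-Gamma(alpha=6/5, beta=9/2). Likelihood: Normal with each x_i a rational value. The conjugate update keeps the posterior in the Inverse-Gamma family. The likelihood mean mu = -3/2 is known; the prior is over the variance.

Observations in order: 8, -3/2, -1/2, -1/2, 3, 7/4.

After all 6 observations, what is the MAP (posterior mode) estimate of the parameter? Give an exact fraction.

10565/832

obs 1: x=8 → posterior Inverse-Gamma(17/10, 397/8)
obs 2: x=-3/2 → posterior Inverse-Gamma(11/5, 397/8)
obs 3: x=-1/2 → posterior Inverse-Gamma(27/10, 401/8)
obs 4: x=-1/2 → posterior Inverse-Gamma(16/5, 405/8)
obs 5: x=3 → posterior Inverse-Gamma(37/10, 243/4)
obs 6: x=7/4 → posterior Inverse-Gamma(21/5, 2113/32)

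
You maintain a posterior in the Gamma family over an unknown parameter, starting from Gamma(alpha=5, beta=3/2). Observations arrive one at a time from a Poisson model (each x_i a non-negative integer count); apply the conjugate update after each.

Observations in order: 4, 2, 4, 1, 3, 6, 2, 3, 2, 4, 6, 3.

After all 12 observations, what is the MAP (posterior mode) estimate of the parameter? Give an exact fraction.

88/27

obs 1: x=4 → posterior Gamma(9, 5/2)
obs 2: x=2 → posterior Gamma(11, 7/2)
obs 3: x=4 → posterior Gamma(15, 9/2)
obs 4: x=1 → posterior Gamma(16, 11/2)
obs 5: x=3 → posterior Gamma(19, 13/2)
obs 6: x=6 → posterior Gamma(25, 15/2)
obs 7: x=2 → posterior Gamma(27, 17/2)
obs 8: x=3 → posterior Gamma(30, 19/2)
obs 9: x=2 → posterior Gamma(32, 21/2)
obs 10: x=4 → posterior Gamma(36, 23/2)
obs 11: x=6 → posterior Gamma(42, 25/2)
obs 12: x=3 → posterior Gamma(45, 27/2)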